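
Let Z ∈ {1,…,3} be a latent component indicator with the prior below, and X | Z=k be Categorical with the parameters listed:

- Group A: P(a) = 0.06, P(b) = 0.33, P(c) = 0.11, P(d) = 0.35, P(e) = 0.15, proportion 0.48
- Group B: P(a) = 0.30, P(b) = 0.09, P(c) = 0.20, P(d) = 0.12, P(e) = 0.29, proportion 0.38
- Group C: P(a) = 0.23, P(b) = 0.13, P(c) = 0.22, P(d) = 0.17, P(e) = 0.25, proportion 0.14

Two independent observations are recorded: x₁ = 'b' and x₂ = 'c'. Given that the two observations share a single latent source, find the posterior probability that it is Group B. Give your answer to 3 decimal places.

By Bayes' theorem, P(k | x) = π_k f_k(x) / Σ_j π_j f_j(x).
Since both observations come from the same component, the likelihood for component k is f_k(x₁)·f_k(x₂).
  f_A = [P(b | comp) = 0.33] × [0.11] = 0.0363
  f_B = [P(b | comp) = 0.09] × [0.2] = 0.018
  f_C = [P(b | comp) = 0.13] × [0.22] = 0.0286
Unnormalised posteriors:
  π_A·f_A = 0.48 × 0.0363 = 0.017424
  π_B·f_B = 0.38 × 0.018 = 0.00684
  π_C·f_C = 0.14 × 0.0286 = 0.004004
Marginal: 0.017424 + 0.00684 + 0.004004 = 0.028268
P(Group B | x) = 0.00684 / 0.028268 ≈ 0.242

0.242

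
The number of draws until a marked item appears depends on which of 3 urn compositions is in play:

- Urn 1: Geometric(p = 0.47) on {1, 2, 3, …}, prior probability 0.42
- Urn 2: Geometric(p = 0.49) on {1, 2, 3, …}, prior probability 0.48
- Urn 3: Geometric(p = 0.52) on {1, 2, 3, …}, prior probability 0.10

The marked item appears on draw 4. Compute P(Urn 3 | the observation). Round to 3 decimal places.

0.087

Apply Bayes' rule: the posterior for each component is proportional to its prior times its likelihood at x.
Evaluate each component's likelihood at the observed value:
  L_1 = 0.47·(1−0.47)^3 = 0.47·0.148877 = 0.0699722
  L_2 = 0.49·(1−0.49)^3 = 0.49·0.132651 = 0.064999
  L_3 = 0.52·(1−0.52)^3 = 0.52·0.110592 = 0.0575078
Prior × likelihood for each component:
  π_1·L_1 = 0.42 × 0.0699722 = 0.0293883
  π_2·L_2 = 0.48 × 0.064999 = 0.0311995
  π_3·L_3 = 0.10 × 0.0575078 = 0.00575078
Normaliser: 0.0293883 + 0.0311995 + 0.00575078 = 0.0663386
Responsibility of Urn 3: 0.00575078 / 0.0663386 ≈ 0.087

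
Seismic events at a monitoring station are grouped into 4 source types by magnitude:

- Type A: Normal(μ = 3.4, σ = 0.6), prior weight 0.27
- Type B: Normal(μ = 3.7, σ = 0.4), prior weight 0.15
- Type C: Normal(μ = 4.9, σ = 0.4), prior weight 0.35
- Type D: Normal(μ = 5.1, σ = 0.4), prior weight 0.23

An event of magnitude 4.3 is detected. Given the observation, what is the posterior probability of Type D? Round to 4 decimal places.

P(component k | x) = π_k·f_k(x) / marginal(x), where marginal(x) = Σ_j π_j·f_j(x).
Component likelihoods at x = 4.3:
  L_A = (1/(0.6·√(2π)))·exp(−(4.3−3.4)²/(2·0.6²)) = 0.664904·exp(-1.12500) = 0.215863
  L_B = (1/(0.4·√(2π)))·exp(−(4.3−3.7)²/(2·0.4²)) = 0.997356·exp(-1.12500) = 0.323794
  L_C = (1/(0.4·√(2π)))·exp(−(4.3−4.9)²/(2·0.4²)) = 0.997356·exp(-1.12500) = 0.323794
  L_D = (1/(0.4·√(2π)))·exp(−(4.3−5.1)²/(2·0.4²)) = 0.997356·exp(-2.00000) = 0.134977
Multiply by the mixture weights:
  π_A·L_A = 0.27 × 0.215863 = 0.0582829
  π_B·L_B = 0.15 × 0.323794 = 0.0485691
  π_C·L_C = 0.35 × 0.323794 = 0.113328
  π_D·L_D = 0.23 × 0.134977 = 0.0310448
Marginal: 0.0582829 + 0.0485691 + 0.113328 + 0.0310448 = 0.251225
P(Type D | x) = 0.0310448 / 0.251225 ≈ 0.1236

0.1236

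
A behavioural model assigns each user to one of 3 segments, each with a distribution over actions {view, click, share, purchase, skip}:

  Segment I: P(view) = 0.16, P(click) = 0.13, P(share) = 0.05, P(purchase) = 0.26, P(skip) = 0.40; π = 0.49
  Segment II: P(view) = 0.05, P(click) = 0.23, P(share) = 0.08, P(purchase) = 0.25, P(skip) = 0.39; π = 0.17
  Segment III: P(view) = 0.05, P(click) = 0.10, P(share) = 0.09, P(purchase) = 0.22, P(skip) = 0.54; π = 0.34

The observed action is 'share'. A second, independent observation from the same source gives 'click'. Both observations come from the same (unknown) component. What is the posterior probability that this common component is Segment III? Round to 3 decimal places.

The responsibility of component k is P(Z=k) f_k(x) divided by Σ_j P(Z=j) f_j(x).
Since both observations come from the same component, the likelihood for component k is f_k(x₁)·f_k(x₂).
  p_I = [0.05] × [0.13] = 0.0065
  p_II = [0.08] × [0.23] = 0.0184
  p_III = [0.09] × [0.1] = 0.009
Weight by the priors:
  P(Z=I)·p_I = 0.49 × 0.0065 = 0.003185
  P(Z=II)·p_II = 0.17 × 0.0184 = 0.003128
  P(Z=III)·p_III = 0.34 × 0.009 = 0.00306
Evidence: 0.003185 + 0.003128 + 0.00306 = 0.009373
Responsibility of Segment III: 0.00306 / 0.009373 ≈ 0.326

0.326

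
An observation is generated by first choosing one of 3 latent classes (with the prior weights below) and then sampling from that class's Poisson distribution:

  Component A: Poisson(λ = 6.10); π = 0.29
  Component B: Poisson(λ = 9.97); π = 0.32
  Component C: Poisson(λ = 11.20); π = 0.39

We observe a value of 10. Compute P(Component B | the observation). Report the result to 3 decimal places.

The responsibility of component k is π_k f_k(x) divided by Σ_j π_j f_j(x).
Component likelihoods at x = 10:
  L_A = e^(−6.10)·6.10^10/10! = 0.0440899
  L_B = e^(−9.97)·9.97^10/10! = 0.125104
  L_C = e^(−11.20)·11.20^10/10! = 0.117036
Weight by the priors:
  π_A·L_A = 0.29 × 0.0440899 = 0.0127861
  π_B·L_B = 0.32 × 0.125104 = 0.0400334
  π_C·L_C = 0.39 × 0.117036 = 0.045644
Marginal: 0.0127861 + 0.0400334 + 0.045644 = 0.0984635
P(Component B | x) = 0.0400334 / 0.0984635 ≈ 0.407

0.407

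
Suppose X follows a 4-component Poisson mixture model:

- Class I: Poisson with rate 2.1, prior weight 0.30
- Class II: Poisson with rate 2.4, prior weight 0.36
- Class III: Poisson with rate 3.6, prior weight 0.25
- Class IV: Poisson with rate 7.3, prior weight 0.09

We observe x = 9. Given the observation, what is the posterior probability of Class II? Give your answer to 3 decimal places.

P(component k | x) = π_k·f_k(x) / marginal(x), where marginal(x) = Σ_j π_j·f_j(x).
Poisson probabilities:
  f_I = e^(−2.1)·2.1^9/9! = 0.000268035
  f_II = e^(−2.4)·2.4^9/9! = 0.000660437
  f_III = e^(−3.6)·3.6^9/9! = 0.00764715
  f_IV = e^(−7.3)·7.3^9/9! = 0.109596
Prior × likelihood for each component:
  π_I·f_I = 0.30 × 0.000268035 = 8.04106e-05
  π_II·f_II = 0.36 × 0.000660437 = 0.000237757
  π_III·f_III = 0.25 × 0.00764715 = 0.00191179
  π_IV·f_IV = 0.09 × 0.109596 = 0.0098636
Sum: 8.04106e-05 + 0.000237757 + 0.00191179 + 0.0098636 = 0.0120936
P(Class II | data) = 0.000237757 / 0.0120936 ≈ 0.020

0.020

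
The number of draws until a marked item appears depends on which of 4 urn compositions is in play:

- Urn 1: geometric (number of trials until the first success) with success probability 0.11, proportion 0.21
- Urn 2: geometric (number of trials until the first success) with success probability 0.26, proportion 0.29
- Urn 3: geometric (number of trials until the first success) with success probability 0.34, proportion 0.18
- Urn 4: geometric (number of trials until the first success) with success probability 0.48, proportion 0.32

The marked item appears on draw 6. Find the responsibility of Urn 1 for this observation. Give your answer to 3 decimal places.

0.299

Posterior ∝ prior × likelihood, so P(k | x) ∝ P(Z=k) f_k(x); normalise over all components.
Evaluate each component's likelihood at the observed value:
  L_1 = 0.11·(1−0.11)^5 = 0.11·0.558406 = 0.0614247
  L_2 = 0.26·(1−0.26)^5 = 0.26·0.221901 = 0.0576942
  L_3 = 0.34·(1−0.34)^5 = 0.34·0.125233 = 0.0425793
  L_4 = 0.48·(1−0.48)^5 = 0.48·0.0380204 = 0.0182498
Unnormalised posteriors:
  P(Z=1)·L_1 = 0.21 × 0.0614247 = 0.0128992
  P(Z=2)·L_2 = 0.29 × 0.0576942 = 0.0167313
  P(Z=3)·L_3 = 0.18 × 0.0425793 = 0.00766428
  P(Z=4)·L_4 = 0.32 × 0.0182498 = 0.00583993
Sum: 0.0128992 + 0.0167313 + 0.00766428 + 0.00583993 = 0.0431347
P(Urn 1 | data) ≈ 0.299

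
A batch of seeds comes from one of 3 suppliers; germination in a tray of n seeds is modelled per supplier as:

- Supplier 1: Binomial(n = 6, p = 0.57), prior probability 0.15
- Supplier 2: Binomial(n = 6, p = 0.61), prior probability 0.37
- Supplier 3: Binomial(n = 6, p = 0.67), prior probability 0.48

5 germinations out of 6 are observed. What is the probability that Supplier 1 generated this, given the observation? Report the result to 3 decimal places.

0.104

Apply Bayes' rule: the posterior for each component is proportional to its prior times its likelihood at x.
Binomial probabilities:
  L_1 = 0.155237
  L_2 = 0.197636
  L_3 = 0.267325
Weight by the priors:
  π_1·L_1 = 0.15 × 0.155237 = 0.0232855
  π_2·L_2 = 0.37 × 0.197636 = 0.0731251
  π_3·L_3 = 0.48 × 0.267325 = 0.128316
Marginal: 0.0232855 + 0.0731251 + 0.128316 = 0.224727
Responsibility of Supplier 1: 0.0232855 / 0.224727 ≈ 0.104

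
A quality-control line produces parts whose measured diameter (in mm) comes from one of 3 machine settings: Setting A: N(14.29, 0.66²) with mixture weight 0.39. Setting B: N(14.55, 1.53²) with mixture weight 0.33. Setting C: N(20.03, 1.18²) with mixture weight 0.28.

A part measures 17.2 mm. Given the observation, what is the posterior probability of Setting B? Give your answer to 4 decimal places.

0.7821

The responsibility of component k is w_k f_k(x) divided by Σ_j w_j f_j(x).
Normal densities:
  f_A = 3.63083e-05
  f_B = 0.0581829
  f_C = 0.0190557
Unnormalised posteriors:
  w_A·f_A = 0.39 × 3.63083e-05 = 1.41602e-05
  w_B·f_B = 0.33 × 0.0581829 = 0.0192004
  w_C·f_C = 0.28 × 0.0190557 = 0.00533561
Denominator: 1.41602e-05 + 0.0192004 + 0.00533561 = 0.0245501
So the posterior for Setting B is 0.0192004 / 0.0245501 ≈ 0.7821.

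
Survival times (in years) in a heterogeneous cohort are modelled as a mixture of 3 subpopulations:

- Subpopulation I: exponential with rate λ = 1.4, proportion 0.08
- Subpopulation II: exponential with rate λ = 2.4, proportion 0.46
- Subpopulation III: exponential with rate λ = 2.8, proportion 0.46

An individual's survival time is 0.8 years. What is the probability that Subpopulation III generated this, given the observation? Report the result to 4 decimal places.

Posterior ∝ prior × likelihood, so P(k | x) ∝ π_k f_k(x); normalise over all components.
Exponential densities:
  f_I = 1.4·e^(−1.4·0.8) = 1.4·e^(−1.1200) = 0.456792
  f_II = 2.4·e^(−2.4·0.8) = 2.4·e^(−1.9200) = 0.351857
  f_III = 2.8·e^(−2.8·0.8) = 2.8·e^(−2.2400) = 0.298084
Prior × likelihood for each component:
  π_I·f_I = 0.08 × 0.456792 = 0.0365433
  π_II·f_II = 0.46 × 0.351857 = 0.161854
  π_III·f_III = 0.46 × 0.298084 = 0.137119
Sum: 0.0365433 + 0.161854 + 0.137119 = 0.335516
So the posterior for Subpopulation III is 0.137119 / 0.335516 ≈ 0.4087.

0.4087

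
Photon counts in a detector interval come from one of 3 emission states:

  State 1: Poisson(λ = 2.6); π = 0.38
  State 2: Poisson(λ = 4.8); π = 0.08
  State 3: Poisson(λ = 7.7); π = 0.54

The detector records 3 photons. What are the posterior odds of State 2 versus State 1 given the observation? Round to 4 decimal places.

The posterior odds equal the prior odds times the likelihood ratio: (w_i/w_j)·(f_i(x)/f_j(x)).
Evaluate each component's likelihood at the observed value:
  f_1 = e^(−2.6)·2.6^3/3! = 0.217572
  f_2 = e^(−4.8)·4.8^3/3! = 0.151691
  f_3 = e^(−7.7)·7.7^3/3! = 0.0344551
Posterior odds = (w_2·f_2) / (w_1·f_1) = (0.08·0.151691) / (0.38·0.217572) = 0.0121353 / 0.0826774 ≈ 0.1468

0.1468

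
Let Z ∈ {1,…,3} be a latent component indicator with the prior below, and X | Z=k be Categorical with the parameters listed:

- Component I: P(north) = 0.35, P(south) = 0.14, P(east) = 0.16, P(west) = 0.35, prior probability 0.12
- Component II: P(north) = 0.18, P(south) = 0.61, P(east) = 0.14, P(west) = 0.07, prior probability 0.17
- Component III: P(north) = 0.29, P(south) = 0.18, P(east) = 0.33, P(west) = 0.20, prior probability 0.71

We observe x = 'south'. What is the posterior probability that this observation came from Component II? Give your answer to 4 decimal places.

0.4176

Posterior ∝ prior × likelihood, so P(k | x) ∝ π_k f_k(x); normalise over all components.
Evaluate each component's likelihood at the observed value:
  L_I = 0.14
  L_II = 0.61
  L_III = 0.18
Multiply by the mixture weights:
  π_I·L_I = 0.12 × 0.14 = 0.0168
  π_II·L_II = 0.17 × 0.61 = 0.1037
  π_III·L_III = 0.71 × 0.18 = 0.1278
Denominator: 0.0168 + 0.1037 + 0.1278 = 0.2483
P(Component II | x) = 0.1037 / 0.2483 ≈ 0.4176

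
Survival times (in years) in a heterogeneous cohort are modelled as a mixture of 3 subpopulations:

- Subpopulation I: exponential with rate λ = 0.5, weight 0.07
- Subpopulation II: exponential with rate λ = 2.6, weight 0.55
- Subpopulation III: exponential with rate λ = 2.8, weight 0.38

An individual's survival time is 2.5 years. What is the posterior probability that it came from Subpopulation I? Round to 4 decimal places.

Apply Bayes' rule: the posterior for each component is proportional to its prior times its likelihood at x.
Component likelihoods at x = 2.5 years:
  f_I = 0.5·e^(−0.5·2.5) = 0.5·e^(−1.2500) = 0.143252
  f_II = 2.6·e^(−2.6·2.5) = 2.6·e^(−6.5000) = 0.00390894
  f_III = 2.8·e^(−2.8·2.5) = 2.8·e^(−7.0000) = 0.00255327
Prior × likelihood for each component:
  π_I·f_I = 0.07 × 0.143252 = 0.0100277
  π_II·f_II = 0.55 × 0.00390894 = 0.00214992
  π_III·f_III = 0.38 × 0.00255327 = 0.000970242
Marginal: 0.0100277 + 0.00214992 + 0.000970242 = 0.0131478
Responsibility of Subpopulation I: 0.0100277 / 0.0131478 ≈ 0.7627

0.7627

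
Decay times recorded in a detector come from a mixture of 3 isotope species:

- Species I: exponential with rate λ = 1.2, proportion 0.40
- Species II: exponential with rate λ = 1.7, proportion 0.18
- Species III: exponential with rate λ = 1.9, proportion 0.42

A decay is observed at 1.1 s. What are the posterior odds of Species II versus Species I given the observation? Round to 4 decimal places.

0.3678

Since P(k|x) ∝ π_k f_k(x), the posterior odds are π_i f_i(x) / (π_j f_j(x)).
Component likelihoods at x = 1.1 s:
  L_I = 1.2·e^(−1.2·1.1) = 1.2·e^(−1.3200) = 0.320562
  L_II = 1.7·e^(−1.7·1.1) = 1.7·e^(−1.8700) = 0.26201
  L_III = 1.9·e^(−1.9·1.1) = 1.9·e^(−2.0900) = 0.235006
Odds = (0.18/0.40) × (0.26201/0.320562) = 0.45 × 0.817346 ≈ 0.3678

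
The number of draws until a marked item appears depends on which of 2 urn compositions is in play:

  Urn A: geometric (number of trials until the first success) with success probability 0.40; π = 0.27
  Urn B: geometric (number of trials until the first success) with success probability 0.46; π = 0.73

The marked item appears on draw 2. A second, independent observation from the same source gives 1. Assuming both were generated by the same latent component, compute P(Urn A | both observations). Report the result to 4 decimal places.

By Bayes' theorem, P(k | x) = π_k f_k(x) / Σ_j π_j f_j(x).
Since both observations come from the same component, the likelihood for component k is f_k(x₁)·f_k(x₂).
  p_A = [0.40·(1−0.40)^1 = 0.40·0.6 = 0.24] × [0.4] = 0.096
  p_B = [0.46·(1−0.46)^1 = 0.46·0.54 = 0.2484] × [0.46] = 0.114264
Prior × likelihood for each component:
  π_A·p_A = 0.27 × 0.096 = 0.02592
  π_B·p_B = 0.73 × 0.114264 = 0.0834127
Marginal: 0.02592 + 0.0834127 = 0.109333
P(Urn A | x₁, x₂) ≈ 0.2371

0.2371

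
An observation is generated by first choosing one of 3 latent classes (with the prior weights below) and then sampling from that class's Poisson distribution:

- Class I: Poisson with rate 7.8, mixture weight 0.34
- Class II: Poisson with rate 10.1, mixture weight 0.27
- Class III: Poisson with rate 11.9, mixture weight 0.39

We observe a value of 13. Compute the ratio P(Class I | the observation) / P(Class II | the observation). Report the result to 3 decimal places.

Since P(k|x) ∝ π_k f_k(x), the posterior odds are π_i f_i(x) / (π_j f_j(x)).
Component likelihoods at x = 13:
  L_I = 0.0260287
  L_II = 0.0750798
  L_III = 0.104647
0.00884976 / 0.0202716 ≈ 0.437

0.437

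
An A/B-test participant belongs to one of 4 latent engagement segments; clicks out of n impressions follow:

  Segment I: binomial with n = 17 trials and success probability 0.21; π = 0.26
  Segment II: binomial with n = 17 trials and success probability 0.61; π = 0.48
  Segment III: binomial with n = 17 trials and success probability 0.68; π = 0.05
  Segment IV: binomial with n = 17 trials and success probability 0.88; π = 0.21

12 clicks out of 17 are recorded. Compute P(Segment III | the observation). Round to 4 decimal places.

0.1150

Apply Bayes' rule: the posterior for each component is proportional to its prior times its likelihood at x.
Component likelihoods at x = 12 clicks out of 17:
  L_I = C(17,12)·0.21^12·0.79^5 = 6188·7.35583e-09·0.307706 = 1.40061e-05
  L_II = C(17,12)·0.61^12·0.39^5 = 6188·0.00265435·0.00902242 = 0.148194
  L_III = C(17,12)·0.68^12·0.32^5 = 6188·0.00977478·0.00335544 = 0.202958
  L_IV = C(17,12)·0.88^12·0.12^5 = 6188·0.215671·2.48832e-05 = 0.0332084
Unnormalised posteriors:
  w_I·L_I = 0.26 × 1.40061e-05 = 3.64159e-06
  w_II·L_II = 0.48 × 0.148194 = 0.0711332
  w_III·L_III = 0.05 × 0.202958 = 0.0101479
  w_IV·L_IV = 0.21 × 0.0332084 = 0.00697377
Normaliser: 3.64159e-06 + 0.0711332 + 0.0101479 + 0.00697377 = 0.0882586
Responsibility of Segment III: 0.0101479 / 0.0882586 ≈ 0.1150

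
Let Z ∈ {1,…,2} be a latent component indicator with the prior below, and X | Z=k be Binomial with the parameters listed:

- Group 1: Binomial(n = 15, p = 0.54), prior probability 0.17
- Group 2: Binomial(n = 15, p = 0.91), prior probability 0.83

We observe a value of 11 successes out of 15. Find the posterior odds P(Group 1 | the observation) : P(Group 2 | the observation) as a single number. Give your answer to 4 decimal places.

0.4491

The posterior odds equal the prior odds times the likelihood ratio: (π_i/π_j)·(f_i(x)/f_j(x)).
Evaluate each component's likelihood at the observed value:
  L_1 = C(15,11)·0.54^11·0.46^4 = 1365·0.0011385·0.0447746 = 0.0695817
  L_2 = C(15,11)·0.91^11·0.09^4 = 1365·0.354369·6.561e-05 = 0.0317364
0.0118289 / 0.0263412 ≈ 0.4491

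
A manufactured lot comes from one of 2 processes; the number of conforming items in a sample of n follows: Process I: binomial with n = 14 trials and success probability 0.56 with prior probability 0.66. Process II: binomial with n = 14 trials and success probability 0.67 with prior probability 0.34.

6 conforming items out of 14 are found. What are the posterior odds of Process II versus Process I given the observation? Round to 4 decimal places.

Only the two components matter; the odds are (π_i f_i(x)) / (π_j f_j(x)).
Evaluate each component's likelihood at the observed value:
  f_I = 0.130108
  f_II = 0.0382046
Odds = (0.34/0.66) × (0.0382046/0.130108) = 0.515152 × 0.293637 ≈ 0.1513

0.1513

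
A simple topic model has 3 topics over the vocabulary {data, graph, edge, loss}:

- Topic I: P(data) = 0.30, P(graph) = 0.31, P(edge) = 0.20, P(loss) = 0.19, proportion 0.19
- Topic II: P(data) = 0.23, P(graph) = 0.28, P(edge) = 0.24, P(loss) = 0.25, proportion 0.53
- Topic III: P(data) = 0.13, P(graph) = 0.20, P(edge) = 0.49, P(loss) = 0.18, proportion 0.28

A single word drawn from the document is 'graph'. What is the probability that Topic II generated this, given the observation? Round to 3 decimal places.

By Bayes' theorem, P(k | x) = w_k f_k(x) / Σ_j w_j f_j(x).
Categorical probabilities:
  p_I = P(graph | comp) = 0.31
  p_II = P(graph | comp) = 0.28
  p_III = P(graph | comp) = 0.20
Weight by the priors:
  w_I·p_I = 0.19 × 0.31 = 0.0589
  w_II·p_II = 0.53 × 0.28 = 0.1484
  w_III·p_III = 0.28 × 0.2 = 0.056
Marginal: 0.0589 + 0.1484 + 0.056 = 0.2633
P(Topic II | x) = 0.1484 / 0.2633 ≈ 0.564

0.564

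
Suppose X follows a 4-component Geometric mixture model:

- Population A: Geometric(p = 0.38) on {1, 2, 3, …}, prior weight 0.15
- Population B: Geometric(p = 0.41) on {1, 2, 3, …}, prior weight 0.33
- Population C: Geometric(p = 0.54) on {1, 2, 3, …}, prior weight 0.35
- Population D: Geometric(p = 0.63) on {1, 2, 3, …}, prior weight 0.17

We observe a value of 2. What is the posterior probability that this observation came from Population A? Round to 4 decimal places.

0.1462

By Bayes' theorem, P(k | x) = P(Z=k) f_k(x) / Σ_j P(Z=j) f_j(x).
Geometric probabilities:
  f_A = 0.2356
  f_B = 0.2419
  f_C = 0.2484
  f_D = 0.2331
Weight by the priors:
  P(Z=A)·f_A = 0.15 × 0.2356 = 0.03534
  P(Z=B)·f_B = 0.33 × 0.2419 = 0.079827
  P(Z=C)·f_C = 0.35 × 0.2484 = 0.08694
  P(Z=D)·f_D = 0.17 × 0.2331 = 0.039627
Denominator: 0.03534 + 0.079827 + 0.08694 + 0.039627 = 0.241734
Responsibility of Population A: 0.03534 / 0.241734 ≈ 0.1462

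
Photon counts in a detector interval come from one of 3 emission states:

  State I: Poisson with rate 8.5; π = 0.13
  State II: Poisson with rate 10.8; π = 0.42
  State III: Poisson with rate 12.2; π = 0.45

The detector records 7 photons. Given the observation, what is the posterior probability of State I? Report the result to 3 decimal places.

0.263

Posterior ∝ prior × likelihood, so P(k | x) ∝ w_k f_k(x); normalise over all components.
Evaluate each component's likelihood at the observed value:
  p_I = e^(−8.5)·8.5^7/7! = 0.129419
  p_II = e^(−10.8)·10.8^7/7! = 0.0693674
  p_III = e^(−12.2)·12.2^7/7! = 0.0401509
Unnormalised posteriors:
  w_I·p_I = 0.13 × 0.129419 = 0.0168245
  w_II·p_II = 0.42 × 0.0693674 = 0.0291343
  w_III·p_III = 0.45 × 0.0401509 = 0.0180679
Denominator: 0.0168245 + 0.0291343 + 0.0180679 = 0.0640267
P(State I | 7 photons) = 0.0168245 / 0.0640267 ≈ 0.263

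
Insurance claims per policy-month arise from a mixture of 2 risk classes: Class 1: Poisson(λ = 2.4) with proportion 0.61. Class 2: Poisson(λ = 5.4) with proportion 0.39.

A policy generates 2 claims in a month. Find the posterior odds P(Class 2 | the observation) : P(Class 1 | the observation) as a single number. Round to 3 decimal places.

Since P(k|x) ∝ π_k f_k(x), the posterior odds are π_i f_i(x) / (π_j f_j(x)).
Evaluate each component's likelihood at the observed value:
  p_1 = e^(−2.4)·2.4^2/2! = 0.261268
  p_2 = e^(−5.4)·5.4^2/2! = 0.0658518
Posterior odds = (π_2·p_2) / (π_1·p_1) = (0.39·0.0658518) / (0.61·0.261268) = 0.0256822 / 0.159373 ≈ 0.161

0.161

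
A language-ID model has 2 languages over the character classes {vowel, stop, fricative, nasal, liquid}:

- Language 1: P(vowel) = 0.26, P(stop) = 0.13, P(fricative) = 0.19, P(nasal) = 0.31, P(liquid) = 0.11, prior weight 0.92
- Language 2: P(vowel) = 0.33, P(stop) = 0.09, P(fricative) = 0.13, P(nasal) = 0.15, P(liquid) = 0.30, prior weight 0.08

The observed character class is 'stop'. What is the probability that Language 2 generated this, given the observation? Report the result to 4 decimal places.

0.0568

Apply Bayes' rule: the posterior for each component is proportional to its prior times its likelihood at x.
Component likelihoods at x = 'stop':
  L_1 = 0.13
  L_2 = 0.09
Weight by the priors:
  P(Z=1)·L_1 = 0.92 × 0.13 = 0.1196
  P(Z=2)·L_2 = 0.08 × 0.09 = 0.0072
Normaliser: 0.1196 + 0.0072 = 0.1268
Responsibility of Language 2: 0.0072 / 0.1268 ≈ 0.0568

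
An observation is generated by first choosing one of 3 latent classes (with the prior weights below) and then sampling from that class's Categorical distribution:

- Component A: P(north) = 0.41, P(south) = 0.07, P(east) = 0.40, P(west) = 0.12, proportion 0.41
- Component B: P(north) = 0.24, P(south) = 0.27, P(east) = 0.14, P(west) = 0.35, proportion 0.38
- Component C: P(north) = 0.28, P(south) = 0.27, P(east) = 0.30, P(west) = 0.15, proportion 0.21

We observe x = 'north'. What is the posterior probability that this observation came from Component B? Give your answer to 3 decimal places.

0.287

By Bayes' theorem, P(k | x) = π_k f_k(x) / Σ_j π_j f_j(x).
Categorical probabilities:
  f_A = 0.41
  f_B = 0.24
  f_C = 0.28
Multiply by the mixture weights:
  π_A·f_A = 0.41 × 0.41 = 0.1681
  π_B·f_B = 0.38 × 0.24 = 0.0912
  π_C·f_C = 0.21 × 0.28 = 0.0588
Marginal: 0.1681 + 0.0912 + 0.0588 = 0.3181
Responsibility of Component B: 0.0912 / 0.3181 ≈ 0.287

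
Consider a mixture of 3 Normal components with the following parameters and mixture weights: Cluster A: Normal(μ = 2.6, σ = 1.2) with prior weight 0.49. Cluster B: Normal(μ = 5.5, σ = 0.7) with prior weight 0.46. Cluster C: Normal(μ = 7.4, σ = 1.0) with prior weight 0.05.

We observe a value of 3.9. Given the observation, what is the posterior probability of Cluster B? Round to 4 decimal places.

Posterior ∝ prior × likelihood, so P(k | x) ∝ w_k f_k(x); normalise over all components.
Evaluate each component's likelihood at the observed value:
  f_A = (1/(1.2·√(2π)))·exp(−(3.9−2.6)²/(2·1.2²)) = 0.332452·exp(-0.58681) = 0.184877
  f_B = (1/(0.7·√(2π)))·exp(−(3.9−5.5)²/(2·0.7²)) = 0.569918·exp(-2.61224) = 0.0418147
  f_C = (1/(1.0·√(2π)))·exp(−(3.9−7.4)²/(2·1.0²)) = 0.398942·exp(-6.12500) = 0.000872683
Weight by the priors:
  w_A·f_A = 0.49 × 0.184877 = 0.0905896
  w_B·f_B = 0.46 × 0.0418147 = 0.0192347
  w_C·f_C = 0.05 × 0.000872683 = 4.36341e-05
Normaliser: 0.0905896 + 0.0192347 + 4.36341e-05 = 0.109868
Responsibility of Cluster B: 0.0192347 / 0.109868 ≈ 0.1751

0.1751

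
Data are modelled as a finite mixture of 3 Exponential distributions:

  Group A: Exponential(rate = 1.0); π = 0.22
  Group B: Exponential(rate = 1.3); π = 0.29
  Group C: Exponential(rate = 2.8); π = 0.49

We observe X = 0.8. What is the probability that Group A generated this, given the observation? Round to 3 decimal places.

By Bayes' theorem, P(k | x) = P(Z=k) f_k(x) / Σ_j P(Z=j) f_j(x).
Exponential densities:
  f_A = 0.449329
  f_B = 0.459491
  f_C = 0.298084
Prior × likelihood for each component:
  P(Z=A)·f_A = 0.22 × 0.449329 = 0.0988524
  P(Z=B)·f_B = 0.29 × 0.459491 = 0.133252
  P(Z=C)·f_C = 0.49 × 0.298084 = 0.146061
Evidence: 0.0988524 + 0.133252 + 0.146061 = 0.378166
P(Group A | x) ≈ 0.261

0.261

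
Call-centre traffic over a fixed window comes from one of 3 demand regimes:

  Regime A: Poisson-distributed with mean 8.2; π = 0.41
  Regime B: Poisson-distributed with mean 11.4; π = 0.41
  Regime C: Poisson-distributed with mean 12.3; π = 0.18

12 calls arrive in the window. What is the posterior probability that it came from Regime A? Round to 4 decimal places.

P(component k | x) = π_k·f_k(x) / marginal(x), where marginal(x) = Σ_j π_j·f_j(x).
Component likelihoods at x = 12 calls:
  p_A = 0.0529925
  p_B = 0.112607
  p_C = 0.113947
Weight by the priors:
  π_A·p_A = 0.41 × 0.0529925 = 0.0217269
  π_B·p_B = 0.41 × 0.112607 = 0.0461687
  π_C·p_C = 0.18 × 0.113947 = 0.0205104
Sum: 0.0217269 + 0.0461687 + 0.0205104 = 0.0884061
P(Regime A | x) = 0.0217269 / 0.0884061 ≈ 0.2458

0.2458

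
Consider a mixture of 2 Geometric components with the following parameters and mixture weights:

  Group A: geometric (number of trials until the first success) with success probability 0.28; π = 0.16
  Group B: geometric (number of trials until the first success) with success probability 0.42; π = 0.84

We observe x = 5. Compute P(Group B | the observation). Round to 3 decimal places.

0.768

Apply Bayes' rule: the posterior for each component is proportional to its prior times its likelihood at x.
Component likelihoods at x = 5:
  L_A = 0.0752468
  L_B = 0.0475293
Multiply by the mixture weights:
  P(Z=A)·L_A = 0.16 × 0.0752468 = 0.0120395
  P(Z=B)·L_B = 0.84 × 0.0475293 = 0.0399246
Evidence: 0.0120395 + 0.0399246 = 0.0519641
Responsibility of Group B: 0.0399246 / 0.0519641 ≈ 0.768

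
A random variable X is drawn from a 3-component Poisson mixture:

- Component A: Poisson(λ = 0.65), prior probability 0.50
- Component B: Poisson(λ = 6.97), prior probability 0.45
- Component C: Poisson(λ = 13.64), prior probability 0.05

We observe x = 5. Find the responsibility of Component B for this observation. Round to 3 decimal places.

Posterior ∝ prior × likelihood, so P(k | x) ∝ w_k f_k(x); normalise over all components.
Poisson probabilities:
  p_A = 0.000504771
  p_B = 0.12881
  p_C = 0.00468936
Multiply by the mixture weights:
  w_A·p_A = 0.50 × 0.000504771 = 0.000252385
  w_B·p_B = 0.45 × 0.12881 = 0.0579646
  w_C·p_C = 0.05 × 0.00468936 = 0.000234468
Denominator: 0.000252385 + 0.0579646 + 0.000234468 = 0.0584514
So the posterior for Component B is 0.0579646 / 0.0584514 ≈ 0.992.

0.992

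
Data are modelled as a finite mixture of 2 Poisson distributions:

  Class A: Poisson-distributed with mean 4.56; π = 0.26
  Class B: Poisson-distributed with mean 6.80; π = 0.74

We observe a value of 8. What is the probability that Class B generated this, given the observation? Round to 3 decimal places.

0.881

Apply Bayes' rule: the posterior for each component is proportional to its prior times its likelihood at x.
Evaluate each component's likelihood at the observed value:
  f_A = e^(−4.56)·4.56^8/8! = 0.0485082
  f_B = e^(−6.80)·6.80^8/8! = 0.126284
Unnormalised posteriors:
  π_A·f_A = 0.26 × 0.0485082 = 0.0126121
  π_B·f_B = 0.74 × 0.126284 = 0.0934502
Marginal: 0.0126121 + 0.0934502 = 0.106062
P(Class B | data) = 0.0934502 / 0.106062 ≈ 0.881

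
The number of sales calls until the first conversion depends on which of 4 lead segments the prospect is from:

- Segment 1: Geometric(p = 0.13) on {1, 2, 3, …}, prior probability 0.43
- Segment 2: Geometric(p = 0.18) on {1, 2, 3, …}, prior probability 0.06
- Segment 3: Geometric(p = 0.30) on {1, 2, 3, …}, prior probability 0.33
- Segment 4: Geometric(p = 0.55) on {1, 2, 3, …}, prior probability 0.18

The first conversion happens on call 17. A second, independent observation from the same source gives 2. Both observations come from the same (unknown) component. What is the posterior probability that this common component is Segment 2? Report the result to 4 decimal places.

0.0815

Posterior ∝ prior × likelihood, so P(k | x) ∝ w_k f_k(x); normalise over all components.
Since both observations come from the same component, the likelihood for component k is f_k(x₁)·f_k(x₂).
  f_1 = [0.13·(1−0.13)^16 = 0.13·0.107723 = 0.014004] × [0.1131] = 0.00158385
  f_2 = [0.18·(1−0.18)^16 = 0.18·0.0417851 = 0.00752132] × [0.1476] = 0.00111015
  f_3 = [0.30·(1−0.30)^16 = 0.30·0.00332329 = 0.000996988] × [0.21] = 0.000209367
  f_4 = [0.55·(1−0.55)^16 = 0.55·2.82748e-06 = 1.55512e-06] × [0.2475] = 3.84891e-07
Multiply by the mixture weights:
  w_1·f_1 = 0.43 × 0.00158385 = 0.000681055
  w_2·f_2 = 0.06 × 0.00111015 = 6.66088e-05
  w_3·f_3 = 0.33 × 0.000209367 = 6.90913e-05
  w_4·f_4 = 0.18 × 3.84891e-07 = 6.92804e-08
Normaliser: 0.000681055 + 6.66088e-05 + 6.90913e-05 + 6.92804e-08 = 0.000816825
P(Segment 2 | data) ≈ 0.0815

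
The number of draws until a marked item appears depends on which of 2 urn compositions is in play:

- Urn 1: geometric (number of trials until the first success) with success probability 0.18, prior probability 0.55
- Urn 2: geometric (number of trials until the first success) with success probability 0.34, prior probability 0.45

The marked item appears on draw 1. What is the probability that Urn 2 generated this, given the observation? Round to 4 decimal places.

0.6071

By Bayes' theorem, P(k | x) = π_k f_k(x) / Σ_j π_j f_j(x).
Geometric probabilities:
  p_1 = 0.18·(1−0.18)^0 = 0.18·1 = 0.18
  p_2 = 0.34·(1−0.34)^0 = 0.34·1 = 0.34
Weight by the priors:
  π_1·p_1 = 0.55 × 0.18 = 0.099
  π_2·p_2 = 0.45 × 0.34 = 0.153
Denominator: 0.099 + 0.153 = 0.252
Responsibility of Urn 2: 0.153 / 0.252 ≈ 0.6071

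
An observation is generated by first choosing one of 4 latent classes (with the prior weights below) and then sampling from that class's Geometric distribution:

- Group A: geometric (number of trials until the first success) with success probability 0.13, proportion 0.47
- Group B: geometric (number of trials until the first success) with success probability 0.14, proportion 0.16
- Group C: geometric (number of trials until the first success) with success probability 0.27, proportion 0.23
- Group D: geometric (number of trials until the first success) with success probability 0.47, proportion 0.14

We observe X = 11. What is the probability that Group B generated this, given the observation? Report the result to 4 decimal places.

P(component k | x) = w_k·f_k(x) / marginal(x), where marginal(x) = Σ_j w_j·f_j(x).
Component likelihoods at x = 11:
  L_A = 0.13·(1−0.13)^10 = 0.13·0.248423 = 0.032295
  L_B = 0.14·(1−0.14)^10 = 0.14·0.221302 = 0.0309822
  L_C = 0.27·(1−0.27)^10 = 0.27·0.0429763 = 0.0116036
  L_D = 0.47·(1−0.47)^10 = 0.47·0.00174887 = 0.000821971
Weight by the priors:
  w_A·L_A = 0.47 × 0.032295 = 0.0151787
  w_B·L_B = 0.16 × 0.0309822 = 0.00495716
  w_C·L_C = 0.23 × 0.0116036 = 0.00266883
  w_D·L_D = 0.14 × 0.000821971 = 0.000115076
Denominator: 0.0151787 + 0.00495716 + 0.00266883 + 0.000115076 = 0.0229197
Responsibility of Group B: 0.00495716 / 0.0229197 ≈ 0.2163

0.2163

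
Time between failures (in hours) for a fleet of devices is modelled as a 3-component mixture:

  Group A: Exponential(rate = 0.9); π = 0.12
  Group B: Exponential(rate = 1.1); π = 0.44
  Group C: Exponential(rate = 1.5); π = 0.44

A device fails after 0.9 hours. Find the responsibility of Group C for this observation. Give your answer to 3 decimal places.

0.429

Apply Bayes' rule: the posterior for each component is proportional to its prior times its likelihood at x.
Exponential densities:
  p_A = 0.9·e^(−0.9·0.9) = 0.9·e^(−0.8100) = 0.400372
  p_B = 1.1·e^(−1.1·0.9) = 1.1·e^(−0.9900) = 0.408734
  p_C = 1.5·e^(−1.5·0.9) = 1.5·e^(−1.3500) = 0.38886
Unnormalised posteriors:
  π_A·p_A = 0.12 × 0.400372 = 0.0480447
  π_B·p_B = 0.44 × 0.408734 = 0.179843
  π_C·p_C = 0.44 × 0.38886 = 0.171099
Denominator: 0.0480447 + 0.179843 + 0.171099 = 0.398986
Responsibility of Group C: 0.171099 / 0.398986 ≈ 0.429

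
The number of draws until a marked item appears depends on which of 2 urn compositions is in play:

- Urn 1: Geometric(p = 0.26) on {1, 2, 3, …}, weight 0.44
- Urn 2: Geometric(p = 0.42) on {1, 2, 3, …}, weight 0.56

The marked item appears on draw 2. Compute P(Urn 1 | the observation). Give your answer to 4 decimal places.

By Bayes' theorem, P(k | x) = π_k f_k(x) / Σ_j π_j f_j(x).
Evaluate each component's likelihood at the observed value:
  L_1 = 0.26·(1−0.26)^1 = 0.26·0.74 = 0.1924
  L_2 = 0.42·(1−0.42)^1 = 0.42·0.58 = 0.2436
Unnormalised posteriors:
  π_1·L_1 = 0.44 × 0.1924 = 0.084656
  π_2·L_2 = 0.56 × 0.2436 = 0.136416
Normaliser: 0.084656 + 0.136416 = 0.221072
P(Urn 1 | x) ≈ 0.3829

0.3829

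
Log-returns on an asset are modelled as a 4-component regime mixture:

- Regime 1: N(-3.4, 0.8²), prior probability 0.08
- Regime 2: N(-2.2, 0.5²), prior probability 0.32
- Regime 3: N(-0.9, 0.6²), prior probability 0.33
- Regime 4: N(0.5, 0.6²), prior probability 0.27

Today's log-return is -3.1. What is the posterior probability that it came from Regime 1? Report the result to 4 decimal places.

0.4227

P(component k | x) = π_k·f_k(x) / marginal(x), where marginal(x) = Σ_j π_j·f_j(x).
Component likelihoods at x = -3.1:
  L_1 = (1/(0.8·√(2π)))·exp(−(-3.1−-3.4)²/(2·0.8²)) = 0.498678·exp(-0.07031) = 0.464819
  L_2 = (1/(0.5·√(2π)))·exp(−(-3.1−-2.2)²/(2·0.5²)) = 0.797885·exp(-1.62000) = 0.1579
  L_3 = (1/(0.6·√(2π)))·exp(−(-3.1−-0.9)²/(2·0.6²)) = 0.664904·exp(-6.72222) = 0.000800451
  L_4 = (1/(0.6·√(2π)))·exp(−(-3.1−0.5)²/(2·0.6²)) = 0.664904·exp(-18.00000) = 1.01265e-08
Prior × likelihood for each component:
  π_1·L_1 = 0.08 × 0.464819 = 0.0371855
  π_2·L_2 = 0.32 × 0.1579 = 0.0505281
  π_3·L_3 = 0.33 × 0.000800451 = 0.000264149
  π_4·L_4 = 0.27 × 1.01265e-08 = 2.73415e-09
Denominator: 0.0371855 + 0.0505281 + 0.000264149 + 2.73415e-09 = 0.0879778
P(Regime 1 | x) ≈ 0.4227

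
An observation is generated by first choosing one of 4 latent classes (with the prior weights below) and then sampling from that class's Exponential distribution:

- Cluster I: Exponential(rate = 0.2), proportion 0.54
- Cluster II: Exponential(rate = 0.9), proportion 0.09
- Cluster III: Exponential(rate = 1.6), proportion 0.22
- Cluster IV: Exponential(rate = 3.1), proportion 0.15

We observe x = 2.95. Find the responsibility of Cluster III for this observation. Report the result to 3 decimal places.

Posterior ∝ prior × likelihood, so P(k | x) ∝ π_k f_k(x); normalise over all components.
Exponential densities:
  L_I = 0.2·e^(−0.2·2.95) = 0.2·e^(−0.5900) = 0.110865
  L_II = 0.9·e^(−0.9·2.95) = 0.9·e^(−2.6550) = 0.063269
  L_III = 1.6·e^(−1.6·2.95) = 1.6·e^(−4.7200) = 0.0142643
  L_IV = 3.1·e^(−3.1·2.95) = 3.1·e^(−9.1450) = 0.000330932
Prior × likelihood for each component:
  π_I·L_I = 0.54 × 0.110865 = 0.0598673
  π_II·L_II = 0.09 × 0.063269 = 0.00569421
  π_III·L_III = 0.22 × 0.0142643 = 0.00313814
  π_IV·L_IV = 0.15 × 0.000330932 = 4.96398e-05
Normaliser: 0.0598673 + 0.00569421 + 0.00313814 + 4.96398e-05 = 0.0687493
Responsibility of Cluster III: 0.00313814 / 0.0687493 ≈ 0.046

0.046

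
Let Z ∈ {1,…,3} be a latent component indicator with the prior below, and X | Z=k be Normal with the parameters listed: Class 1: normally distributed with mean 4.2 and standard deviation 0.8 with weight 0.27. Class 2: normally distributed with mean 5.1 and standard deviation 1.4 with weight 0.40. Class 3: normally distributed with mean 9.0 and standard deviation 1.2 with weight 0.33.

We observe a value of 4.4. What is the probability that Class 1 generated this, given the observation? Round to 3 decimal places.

By Bayes' theorem, P(k | x) = P(Z=k) f_k(x) / Σ_j P(Z=j) f_j(x).
Component likelihoods at x = 4.4:
  L_1 = (1/(0.8·√(2π)))·exp(−(4.4−4.2)²/(2·0.8²)) = 0.498678·exp(-0.03125) = 0.483335
  L_2 = (1/(1.4·√(2π)))·exp(−(4.4−5.1)²/(2·1.4²)) = 0.284959·exp(-0.12500) = 0.251475
  L_3 = (1/(1.2·√(2π)))·exp(−(4.4−9.0)²/(2·1.2²)) = 0.332452·exp(-7.34722) = 0.000214225
Multiply by the mixture weights:
  P(Z=1)·L_1 = 0.27 × 0.483335 = 0.1305
  P(Z=2)·L_2 = 0.40 × 0.251475 = 0.10059
  P(Z=3)·L_3 = 0.33 × 0.000214225 = 7.06943e-05
Denominator: 0.1305 + 0.10059 + 7.06943e-05 = 0.231161
So the posterior for Class 1 is 0.1305 / 0.231161 ≈ 0.565.

0.565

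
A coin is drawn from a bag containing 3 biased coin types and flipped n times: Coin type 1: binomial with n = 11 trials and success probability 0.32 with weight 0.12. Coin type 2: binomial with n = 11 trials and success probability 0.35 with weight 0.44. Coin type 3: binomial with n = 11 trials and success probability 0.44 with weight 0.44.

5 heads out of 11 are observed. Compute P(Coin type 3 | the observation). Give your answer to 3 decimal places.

0.511

P(component k | x) = w_k·f_k(x) / marginal(x), where marginal(x) = Σ_j w_j·f_j(x).
Evaluate each component's likelihood at the observed value:
  L_1 = 0.153266
  L_2 = 0.183005
  L_3 = 0.234981
Prior × likelihood for each component:
  w_1·L_1 = 0.12 × 0.153266 = 0.0183919
  w_2·L_2 = 0.44 × 0.183005 = 0.0805221
  w_3·L_3 = 0.44 × 0.234981 = 0.103392
Evidence: 0.0183919 + 0.0805221 + 0.103392 = 0.202306
P(Coin type 3 | 5 heads out of 11) ≈ 0.511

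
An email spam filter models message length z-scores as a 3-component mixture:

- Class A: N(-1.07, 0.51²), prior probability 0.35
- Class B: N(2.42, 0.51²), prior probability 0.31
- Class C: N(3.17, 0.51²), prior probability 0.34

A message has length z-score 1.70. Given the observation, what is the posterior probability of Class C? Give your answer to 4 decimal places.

0.0446

P(component k | x) = π_k·f_k(x) / marginal(x), where marginal(x) = Σ_j π_j·f_j(x).
Component likelihoods at x = 1.70:
  f_A = (1/(0.51·√(2π)))·exp(−(1.70−-1.07)²/(2·0.51²)) = 0.782240·exp(-14.74990) = 3.07283e-07
  f_B = (1/(0.51·√(2π)))·exp(−(1.70−2.42)²/(2·0.51²)) = 0.782240·exp(-0.99654) = 0.288767
  f_C = (1/(0.51·√(2π)))·exp(−(1.70−3.17)²/(2·0.51²)) = 0.782240·exp(-4.15398) = 0.0122826
Unnormalised posteriors:
  π_A·f_A = 0.35 × 3.07283e-07 = 1.07549e-07
  π_B·f_B = 0.31 × 0.288767 = 0.0895179
  π_C·f_C = 0.34 × 0.0122826 = 0.00417608
Marginal: 1.07549e-07 + 0.0895179 + 0.00417608 = 0.0936941
Responsibility of Class C: 0.00417608 / 0.0936941 ≈ 0.0446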